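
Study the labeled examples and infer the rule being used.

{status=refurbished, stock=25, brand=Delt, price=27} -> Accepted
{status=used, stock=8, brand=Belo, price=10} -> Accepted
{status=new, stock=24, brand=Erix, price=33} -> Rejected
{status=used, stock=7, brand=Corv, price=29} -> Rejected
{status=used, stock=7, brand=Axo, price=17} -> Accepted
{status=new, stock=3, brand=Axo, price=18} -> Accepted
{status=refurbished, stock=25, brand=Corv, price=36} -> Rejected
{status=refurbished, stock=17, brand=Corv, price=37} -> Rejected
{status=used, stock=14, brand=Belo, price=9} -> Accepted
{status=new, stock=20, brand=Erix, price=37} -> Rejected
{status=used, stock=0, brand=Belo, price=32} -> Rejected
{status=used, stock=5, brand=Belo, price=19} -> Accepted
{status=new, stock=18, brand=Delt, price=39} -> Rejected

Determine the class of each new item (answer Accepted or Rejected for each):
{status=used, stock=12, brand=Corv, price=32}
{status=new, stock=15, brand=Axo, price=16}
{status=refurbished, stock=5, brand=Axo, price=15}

Rejected, Accepted, Accepted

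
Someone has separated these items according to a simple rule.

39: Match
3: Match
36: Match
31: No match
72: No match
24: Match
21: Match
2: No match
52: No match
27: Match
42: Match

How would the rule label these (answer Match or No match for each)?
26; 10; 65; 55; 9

Rule: multiple of 3 AND at most 42. This holds for each 'Match' example and fails for each 'No match' one.
26 — 26 = 3·8 + 2, 26 ≤ 42, hence No match.
10 — 10 = 3·3 + 1, 10 ≤ 42, hence No match.
65 — 65 = 3·21 + 2, 65 > 42, hence No match.
55 — 55 = 3·18 + 1, 55 > 42, hence No match.
9 — 9 = 3·3, 9 ≤ 42, hence Match.

No match, No match, No match, No match, Match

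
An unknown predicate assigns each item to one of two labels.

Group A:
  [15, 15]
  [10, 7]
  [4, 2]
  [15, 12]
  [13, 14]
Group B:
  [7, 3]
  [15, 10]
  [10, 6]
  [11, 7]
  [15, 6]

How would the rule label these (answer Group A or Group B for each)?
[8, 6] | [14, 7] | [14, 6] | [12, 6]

Group A, Group B, Group B, Group B

The classifier is using: |first − second| ≤ 3.
Group A: [8, 6], since |8−6| = 2.
Group B: [14, 7], since |14−7| = 7.
Group B: [14, 6], since |14−6| = 8.
Group B: [12, 6], since |12−6| = 6.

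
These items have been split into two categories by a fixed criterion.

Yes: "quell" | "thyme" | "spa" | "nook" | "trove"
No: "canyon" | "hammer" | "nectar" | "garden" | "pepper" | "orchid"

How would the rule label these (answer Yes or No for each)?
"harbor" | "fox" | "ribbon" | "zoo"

No, Yes, No, Yes

All 'Yes' examples share one property — length ≤ 5 — and every 'No' example lacks it.
"harbor": length 6, lacks this property → No.
"fox": length 3, meets the rule → Yes.
"ribbon": length 6, lacks this property → No.
"zoo": length 3, meets the rule → Yes.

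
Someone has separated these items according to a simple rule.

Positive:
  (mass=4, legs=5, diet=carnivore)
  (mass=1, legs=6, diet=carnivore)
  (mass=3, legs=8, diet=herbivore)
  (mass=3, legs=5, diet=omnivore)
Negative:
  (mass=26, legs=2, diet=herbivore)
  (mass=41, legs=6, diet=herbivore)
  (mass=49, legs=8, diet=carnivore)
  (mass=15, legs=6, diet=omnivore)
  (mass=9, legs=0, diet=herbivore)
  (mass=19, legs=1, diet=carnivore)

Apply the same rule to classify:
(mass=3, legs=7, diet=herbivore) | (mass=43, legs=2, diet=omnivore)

Positive, Negative

'Positive' ⟺ mass ≤ 4.
(mass=3, legs=7, diet=herbivore): mass = 3, meets the rule → Positive. (mass=43, legs=2, diet=omnivore): mass = 43, does not fit → Negative.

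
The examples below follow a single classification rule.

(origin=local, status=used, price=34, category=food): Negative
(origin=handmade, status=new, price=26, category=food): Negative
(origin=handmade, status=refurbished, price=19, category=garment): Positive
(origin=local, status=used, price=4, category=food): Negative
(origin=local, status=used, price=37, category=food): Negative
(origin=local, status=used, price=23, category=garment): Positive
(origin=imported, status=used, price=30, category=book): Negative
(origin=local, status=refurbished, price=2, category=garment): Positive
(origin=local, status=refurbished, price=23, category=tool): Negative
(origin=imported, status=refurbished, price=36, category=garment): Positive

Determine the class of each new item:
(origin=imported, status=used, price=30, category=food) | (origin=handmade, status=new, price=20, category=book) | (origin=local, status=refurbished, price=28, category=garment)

The distinguishing property — category is garment — holds for all the 'Positive' cases and none of the 'Negative' cases.
(origin=imported, status=used, price=30, category=food) — category is food, hence Negative.
(origin=handmade, status=new, price=20, category=book) — category is book, hence Negative.
(origin=local, status=refurbished, price=28, category=garment) — category is garment, hence Positive.

Negative, Negative, Positive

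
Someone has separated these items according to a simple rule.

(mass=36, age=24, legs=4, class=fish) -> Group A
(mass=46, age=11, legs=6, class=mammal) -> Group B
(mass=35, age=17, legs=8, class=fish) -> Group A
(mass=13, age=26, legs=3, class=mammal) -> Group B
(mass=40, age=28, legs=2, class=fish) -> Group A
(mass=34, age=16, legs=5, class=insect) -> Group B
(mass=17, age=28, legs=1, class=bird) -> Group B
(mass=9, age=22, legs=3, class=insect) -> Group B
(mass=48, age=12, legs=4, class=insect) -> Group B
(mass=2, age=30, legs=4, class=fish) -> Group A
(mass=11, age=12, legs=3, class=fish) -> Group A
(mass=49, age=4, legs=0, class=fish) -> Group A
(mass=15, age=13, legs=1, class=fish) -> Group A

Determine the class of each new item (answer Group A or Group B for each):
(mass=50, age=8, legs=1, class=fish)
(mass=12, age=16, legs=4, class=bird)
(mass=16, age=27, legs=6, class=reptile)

Group A, Group B, Group B

The distinguishing property — class is fish — holds for all the 'Group A' cases and none of the 'Group B' cases.
Group A: (mass=50, age=8, legs=1, class=fish), since class is fish. Group B: (mass=12, age=16, legs=4, class=bird), since class is bird. Group B: (mass=16, age=27, legs=6, class=reptile), since class is reptile.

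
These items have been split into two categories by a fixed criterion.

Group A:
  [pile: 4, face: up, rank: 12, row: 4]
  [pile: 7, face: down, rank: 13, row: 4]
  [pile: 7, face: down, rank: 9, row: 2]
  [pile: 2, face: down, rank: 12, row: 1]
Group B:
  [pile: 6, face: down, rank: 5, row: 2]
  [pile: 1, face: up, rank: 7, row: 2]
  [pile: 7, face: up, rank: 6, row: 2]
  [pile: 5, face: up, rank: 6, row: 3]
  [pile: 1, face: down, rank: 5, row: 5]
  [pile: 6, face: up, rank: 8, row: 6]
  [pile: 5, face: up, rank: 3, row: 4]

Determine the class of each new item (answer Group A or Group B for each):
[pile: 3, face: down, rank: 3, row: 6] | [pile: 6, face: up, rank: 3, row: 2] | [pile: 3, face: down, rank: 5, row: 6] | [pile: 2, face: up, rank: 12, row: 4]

Group B, Group B, Group B, Group A

The pattern is that an item is 'Group A' exactly when: rank ≥ 9.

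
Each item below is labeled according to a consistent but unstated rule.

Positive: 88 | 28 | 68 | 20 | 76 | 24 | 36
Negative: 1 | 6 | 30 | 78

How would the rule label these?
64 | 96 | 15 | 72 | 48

Positive, Positive, Negative, Positive, Positive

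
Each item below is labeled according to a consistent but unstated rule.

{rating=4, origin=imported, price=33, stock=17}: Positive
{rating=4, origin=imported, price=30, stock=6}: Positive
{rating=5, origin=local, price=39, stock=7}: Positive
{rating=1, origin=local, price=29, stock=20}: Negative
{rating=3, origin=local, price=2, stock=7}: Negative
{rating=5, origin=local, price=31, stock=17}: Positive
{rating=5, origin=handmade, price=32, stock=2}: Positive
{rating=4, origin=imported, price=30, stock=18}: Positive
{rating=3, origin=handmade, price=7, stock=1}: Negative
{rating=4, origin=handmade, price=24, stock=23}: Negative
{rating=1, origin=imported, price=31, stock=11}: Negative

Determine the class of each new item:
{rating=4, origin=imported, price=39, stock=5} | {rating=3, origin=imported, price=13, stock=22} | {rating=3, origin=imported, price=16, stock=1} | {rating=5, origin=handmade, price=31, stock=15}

Positive, Negative, Negative, Positive

One predicate separates the groups cleanly: rating ≥ 3 AND price ≥ 29.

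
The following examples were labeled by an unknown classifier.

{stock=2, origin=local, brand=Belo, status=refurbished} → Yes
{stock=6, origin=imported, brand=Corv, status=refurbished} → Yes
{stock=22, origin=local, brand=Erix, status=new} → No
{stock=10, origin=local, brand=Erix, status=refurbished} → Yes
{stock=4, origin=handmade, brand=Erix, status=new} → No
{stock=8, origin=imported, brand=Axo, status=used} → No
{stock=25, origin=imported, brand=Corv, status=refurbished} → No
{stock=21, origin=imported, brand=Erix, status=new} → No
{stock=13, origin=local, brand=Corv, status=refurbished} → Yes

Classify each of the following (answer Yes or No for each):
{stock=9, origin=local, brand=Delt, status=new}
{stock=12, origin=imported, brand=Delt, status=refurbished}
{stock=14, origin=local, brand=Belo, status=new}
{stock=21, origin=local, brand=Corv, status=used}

One predicate separates the groups cleanly: status is refurbished AND stock ≤ 13.
{stock=9, origin=local, brand=Delt, status=new}: No (status is new, stock = 9).
{stock=12, origin=imported, brand=Delt, status=refurbished}: Yes (status is refurbished, stock = 12).
{stock=14, origin=local, brand=Belo, status=new}: No (status is new, stock = 14).
{stock=21, origin=local, brand=Corv, status=used}: No (status is used, stock = 21).

No, Yes, No, No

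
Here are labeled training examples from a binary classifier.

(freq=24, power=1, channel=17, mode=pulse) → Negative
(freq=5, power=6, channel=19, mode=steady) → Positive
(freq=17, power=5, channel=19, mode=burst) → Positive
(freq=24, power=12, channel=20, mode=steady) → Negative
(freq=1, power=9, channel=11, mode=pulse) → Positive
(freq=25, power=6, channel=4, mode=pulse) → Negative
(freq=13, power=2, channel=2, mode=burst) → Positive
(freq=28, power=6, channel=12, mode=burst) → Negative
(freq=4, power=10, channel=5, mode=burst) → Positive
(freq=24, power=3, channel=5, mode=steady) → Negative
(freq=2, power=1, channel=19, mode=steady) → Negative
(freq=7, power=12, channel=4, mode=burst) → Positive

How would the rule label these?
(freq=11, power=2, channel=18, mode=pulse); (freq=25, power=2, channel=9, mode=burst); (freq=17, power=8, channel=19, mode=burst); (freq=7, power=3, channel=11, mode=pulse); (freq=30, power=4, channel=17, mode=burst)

Positive, Negative, Positive, Positive, Negative

'Positive' ⟺ power ≥ 2 AND freq ≤ 17.
(freq=11, power=2, channel=18, mode=pulse): power = 2, freq = 11 — matches, so Positive.
(freq=25, power=2, channel=9, mode=burst): power = 2, freq = 25 — fails the rule, so Negative.
(freq=17, power=8, channel=19, mode=burst): power = 8, freq = 17 — matches, so Positive.
(freq=7, power=3, channel=11, mode=pulse): power = 3, freq = 7 — matches, so Positive.
(freq=30, power=4, channel=17, mode=burst): power = 4, freq = 30 — fails the rule, so Negative.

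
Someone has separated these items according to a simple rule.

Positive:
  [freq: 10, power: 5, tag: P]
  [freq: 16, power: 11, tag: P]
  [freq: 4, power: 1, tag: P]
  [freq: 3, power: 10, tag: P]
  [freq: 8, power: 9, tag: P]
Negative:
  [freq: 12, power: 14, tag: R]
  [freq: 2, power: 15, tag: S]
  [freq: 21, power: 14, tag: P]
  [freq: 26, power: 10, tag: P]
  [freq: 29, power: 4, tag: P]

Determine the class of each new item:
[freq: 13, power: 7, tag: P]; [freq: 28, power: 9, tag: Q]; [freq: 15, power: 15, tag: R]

Positive, Negative, Negative

The common property of the 'Positive' items is: tag is P AND freq ≤ 16. No 'Negative' item has it.
[freq: 13, power: 7, tag: P] — tag is P, freq = 13, hence Positive.
[freq: 28, power: 9, tag: Q] — tag is Q, freq = 28, hence Negative.
[freq: 15, power: 15, tag: R] — tag is R, freq = 15, hence Negative.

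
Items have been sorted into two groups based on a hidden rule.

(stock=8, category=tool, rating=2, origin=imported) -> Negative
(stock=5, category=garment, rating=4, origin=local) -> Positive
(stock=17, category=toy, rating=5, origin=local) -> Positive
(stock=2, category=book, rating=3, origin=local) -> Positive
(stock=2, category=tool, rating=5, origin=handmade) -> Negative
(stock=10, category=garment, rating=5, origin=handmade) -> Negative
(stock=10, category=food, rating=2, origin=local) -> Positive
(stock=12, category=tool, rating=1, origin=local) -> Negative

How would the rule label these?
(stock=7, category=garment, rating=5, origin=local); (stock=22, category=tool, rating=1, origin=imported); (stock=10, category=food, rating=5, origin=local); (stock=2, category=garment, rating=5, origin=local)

Positive, Negative, Positive, Positive

The rule appears to be: origin is local AND rating ≥ 2.
(stock=7, category=garment, rating=5, origin=local) → origin is local, rating = 5 → Positive. (stock=22, category=tool, rating=1, origin=imported) → origin is imported, rating = 1 → Negative. (stock=10, category=food, rating=5, origin=local) → origin is local, rating = 5 → Positive. (stock=2, category=garment, rating=5, origin=local) → origin is local, rating = 5 → Positive.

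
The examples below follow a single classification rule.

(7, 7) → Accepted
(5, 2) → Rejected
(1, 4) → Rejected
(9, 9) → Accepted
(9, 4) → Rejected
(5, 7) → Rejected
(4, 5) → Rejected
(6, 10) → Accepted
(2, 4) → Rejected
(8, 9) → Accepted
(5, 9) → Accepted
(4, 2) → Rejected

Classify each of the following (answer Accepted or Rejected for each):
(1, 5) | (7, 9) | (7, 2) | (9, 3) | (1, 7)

Rejected, Accepted, Rejected, Rejected, Rejected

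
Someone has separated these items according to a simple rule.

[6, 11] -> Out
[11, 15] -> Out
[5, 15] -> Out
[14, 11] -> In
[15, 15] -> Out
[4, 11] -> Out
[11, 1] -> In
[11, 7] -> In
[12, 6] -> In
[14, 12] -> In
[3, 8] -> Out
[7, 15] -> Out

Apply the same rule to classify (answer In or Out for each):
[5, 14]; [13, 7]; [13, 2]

Out, In, In

Looking at the examples, the only property every 'In' case has and every 'Out' case lacks is: first > second.
[5, 14]: 5 < 14 — fails this test, so Out. [13, 7]: 13 > 7 — qualifies, so In. [13, 2]: 13 > 2 — qualifies, so In.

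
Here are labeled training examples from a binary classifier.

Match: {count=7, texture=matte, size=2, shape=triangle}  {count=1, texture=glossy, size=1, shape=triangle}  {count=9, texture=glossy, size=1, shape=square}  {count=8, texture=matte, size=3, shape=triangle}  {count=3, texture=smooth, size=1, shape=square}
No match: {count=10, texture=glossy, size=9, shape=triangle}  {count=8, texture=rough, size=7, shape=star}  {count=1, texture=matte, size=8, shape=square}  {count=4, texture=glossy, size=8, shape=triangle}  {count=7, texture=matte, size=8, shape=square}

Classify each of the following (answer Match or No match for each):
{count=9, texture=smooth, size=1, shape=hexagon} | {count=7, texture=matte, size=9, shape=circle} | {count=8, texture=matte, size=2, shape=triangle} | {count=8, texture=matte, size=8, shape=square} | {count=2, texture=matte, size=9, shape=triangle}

The distinguishing property — size ≤ 3 — holds for all the 'Match' cases and none of the 'No match' cases.
{count=9, texture=smooth, size=1, shape=hexagon}: size = 1 — has this property, so Match.
{count=7, texture=matte, size=9, shape=circle}: size = 9 — does not satisfy this, so No match.
{count=8, texture=matte, size=2, shape=triangle}: size = 2 — has this property, so Match.
{count=8, texture=matte, size=8, shape=square}: size = 8 — does not satisfy this, so No match.
{count=2, texture=matte, size=9, shape=triangle}: size = 9 — does not satisfy this, so No match.

Match, No match, Match, No match, No match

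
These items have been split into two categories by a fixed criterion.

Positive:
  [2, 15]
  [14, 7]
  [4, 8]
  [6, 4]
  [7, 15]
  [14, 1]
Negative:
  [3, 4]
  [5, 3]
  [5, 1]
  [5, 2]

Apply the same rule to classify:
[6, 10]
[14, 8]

Positive, Positive

All 'Positive' examples share one property — sum ≥ 10 — and every 'Negative' example lacks it.
[6, 10]: Positive (6+10 = 16). [14, 8]: Positive (14+8 = 22).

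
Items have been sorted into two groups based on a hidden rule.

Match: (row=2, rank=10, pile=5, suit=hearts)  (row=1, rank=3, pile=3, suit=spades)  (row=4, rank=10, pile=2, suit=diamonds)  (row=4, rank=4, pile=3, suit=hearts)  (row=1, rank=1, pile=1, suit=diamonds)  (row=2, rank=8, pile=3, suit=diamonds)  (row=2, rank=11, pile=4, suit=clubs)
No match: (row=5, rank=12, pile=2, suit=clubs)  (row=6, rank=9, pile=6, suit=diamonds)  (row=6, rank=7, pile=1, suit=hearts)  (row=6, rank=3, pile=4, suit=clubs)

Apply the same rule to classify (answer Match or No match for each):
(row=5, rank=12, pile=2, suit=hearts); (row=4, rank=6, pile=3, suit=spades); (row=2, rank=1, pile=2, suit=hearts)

A rule that fits every label: row ≤ 4 — true of each 'Match' example, false of each 'No match' one.
(row=5, rank=12, pile=2, suit=hearts): row = 5, fails the rule → No match.
(row=4, rank=6, pile=3, suit=spades): row = 4, has this property → Match.
(row=2, rank=1, pile=2, suit=hearts): row = 2, has this property → Match.

No match, Match, Match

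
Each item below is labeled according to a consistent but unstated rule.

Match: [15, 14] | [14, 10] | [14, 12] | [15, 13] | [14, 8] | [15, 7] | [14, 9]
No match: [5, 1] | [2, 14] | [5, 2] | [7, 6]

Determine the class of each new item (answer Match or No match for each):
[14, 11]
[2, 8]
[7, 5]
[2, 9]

Match, No match, No match, No match

Rule: sum ≥ 22. This holds for each 'Match' example and fails for each 'No match' one.
[14, 11] → 14+11 = 25 → Match.
[2, 8] → 2+8 = 10 → No match.
[7, 5] → 7+5 = 12 → No match.
[2, 9] → 2+9 = 11 → No match.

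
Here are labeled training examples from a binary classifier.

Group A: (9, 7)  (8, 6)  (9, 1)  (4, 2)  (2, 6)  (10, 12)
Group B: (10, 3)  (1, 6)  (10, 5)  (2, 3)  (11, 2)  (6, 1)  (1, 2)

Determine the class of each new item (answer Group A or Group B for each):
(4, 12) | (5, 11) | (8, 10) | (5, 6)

Group A, Group A, Group A, Group B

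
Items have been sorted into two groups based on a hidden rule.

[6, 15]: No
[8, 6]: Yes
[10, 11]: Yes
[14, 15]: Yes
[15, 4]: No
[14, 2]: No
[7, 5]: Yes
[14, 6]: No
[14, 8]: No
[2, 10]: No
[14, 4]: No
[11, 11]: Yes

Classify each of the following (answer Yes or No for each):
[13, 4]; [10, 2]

All 'Yes' examples share one property — |first − second| ≤ 2 — and every 'No' example lacks it.
[13, 4]: |13−4| = 9, doesn't qualify → No. [10, 2]: |10−2| = 8, doesn't qualify → No.

No, No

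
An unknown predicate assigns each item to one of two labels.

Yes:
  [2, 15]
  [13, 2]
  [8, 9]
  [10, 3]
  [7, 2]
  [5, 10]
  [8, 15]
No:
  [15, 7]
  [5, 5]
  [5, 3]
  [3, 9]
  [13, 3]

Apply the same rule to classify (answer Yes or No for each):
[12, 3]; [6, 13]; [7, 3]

The common property of the 'Yes' items is: sum is odd. No 'No' item has it.
Yes: [12, 3], since 12+3 = 15.
Yes: [6, 13], since 6+13 = 19.
No: [7, 3], since 7+3 = 10.

Yes, Yes, No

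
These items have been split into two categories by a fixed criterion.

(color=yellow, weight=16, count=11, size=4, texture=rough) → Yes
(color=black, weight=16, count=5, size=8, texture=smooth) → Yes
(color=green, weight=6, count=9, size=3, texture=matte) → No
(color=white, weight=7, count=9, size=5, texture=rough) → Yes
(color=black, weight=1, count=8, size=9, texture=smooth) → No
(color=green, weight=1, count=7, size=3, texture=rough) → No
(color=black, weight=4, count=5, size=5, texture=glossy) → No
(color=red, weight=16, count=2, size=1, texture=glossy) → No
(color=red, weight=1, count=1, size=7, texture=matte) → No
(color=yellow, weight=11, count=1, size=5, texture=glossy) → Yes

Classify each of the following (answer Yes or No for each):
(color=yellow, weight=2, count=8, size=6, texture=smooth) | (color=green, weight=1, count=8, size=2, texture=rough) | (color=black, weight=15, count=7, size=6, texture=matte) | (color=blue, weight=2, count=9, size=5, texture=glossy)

The pattern is that an item is 'Yes' exactly when: weight ≥ 6 AND size ≥ 4.
(color=yellow, weight=2, count=8, size=6, texture=smooth): weight = 2, size = 6, does not fit → No.
(color=green, weight=1, count=8, size=2, texture=rough): weight = 1, size = 2, does not fit → No.
(color=black, weight=15, count=7, size=6, texture=matte): weight = 15, size = 6, meets the rule → Yes.
(color=blue, weight=2, count=9, size=5, texture=glossy): weight = 2, size = 5, does not fit → No.

No, No, Yes, No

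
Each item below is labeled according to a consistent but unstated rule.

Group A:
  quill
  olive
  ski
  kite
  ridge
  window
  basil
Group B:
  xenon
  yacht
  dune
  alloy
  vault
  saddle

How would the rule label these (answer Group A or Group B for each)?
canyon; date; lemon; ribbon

Group B, Group B, Group B, Group A

'Group A' ⟺ contains 'i'.
canyon: no 'i' — doesn't match, so Group B.
date: no 'i' — doesn't match, so Group B.
lemon: no 'i' — doesn't match, so Group B.
ribbon: has 'i' — qualifies, so Group A.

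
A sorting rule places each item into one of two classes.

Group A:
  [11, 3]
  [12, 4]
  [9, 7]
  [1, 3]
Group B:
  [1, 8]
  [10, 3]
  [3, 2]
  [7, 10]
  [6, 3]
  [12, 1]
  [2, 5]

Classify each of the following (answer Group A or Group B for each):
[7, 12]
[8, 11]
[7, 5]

Rule: sum is even. This holds for each 'Group A' example and fails for each 'Group B' one.
[7, 12]: 7+12 = 19 — does not fit, so Group B.
[8, 11]: 8+11 = 19 — does not fit, so Group B.
[7, 5]: 7+5 = 12 — meets the rule, so Group A.

Group B, Group B, Group A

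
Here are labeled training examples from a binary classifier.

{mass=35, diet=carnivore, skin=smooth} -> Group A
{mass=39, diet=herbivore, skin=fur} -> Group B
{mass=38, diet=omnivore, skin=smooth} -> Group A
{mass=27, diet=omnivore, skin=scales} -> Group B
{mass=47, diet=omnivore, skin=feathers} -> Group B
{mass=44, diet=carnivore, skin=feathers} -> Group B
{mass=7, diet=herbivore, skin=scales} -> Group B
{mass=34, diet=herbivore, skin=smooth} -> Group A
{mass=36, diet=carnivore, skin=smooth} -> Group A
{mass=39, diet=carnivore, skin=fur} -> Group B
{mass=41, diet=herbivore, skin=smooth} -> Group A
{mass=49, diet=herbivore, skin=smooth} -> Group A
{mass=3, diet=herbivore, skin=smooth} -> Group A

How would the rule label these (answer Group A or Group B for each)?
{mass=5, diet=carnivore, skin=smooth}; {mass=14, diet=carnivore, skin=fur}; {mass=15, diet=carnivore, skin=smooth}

Group A, Group B, Group A

The rule appears to be: skin is smooth.
{mass=5, diet=carnivore, skin=smooth} — skin is smooth, hence Group A.
{mass=14, diet=carnivore, skin=fur} — skin is fur, hence Group B.
{mass=15, diet=carnivore, skin=smooth} — skin is smooth, hence Group A.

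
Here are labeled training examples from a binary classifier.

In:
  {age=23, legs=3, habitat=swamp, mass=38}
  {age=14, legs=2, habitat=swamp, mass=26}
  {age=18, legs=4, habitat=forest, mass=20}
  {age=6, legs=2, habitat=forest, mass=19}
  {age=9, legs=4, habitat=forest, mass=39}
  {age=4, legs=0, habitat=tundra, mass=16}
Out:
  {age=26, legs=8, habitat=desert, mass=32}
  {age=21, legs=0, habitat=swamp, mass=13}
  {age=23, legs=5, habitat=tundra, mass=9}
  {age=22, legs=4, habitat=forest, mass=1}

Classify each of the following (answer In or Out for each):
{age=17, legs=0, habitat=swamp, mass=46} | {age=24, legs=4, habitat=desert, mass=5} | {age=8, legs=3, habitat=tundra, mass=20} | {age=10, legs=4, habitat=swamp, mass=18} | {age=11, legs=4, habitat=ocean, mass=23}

In, Out, In, In, In

Rule: age ≤ 23 AND mass ≥ 16. This holds for each 'In' example and fails for each 'Out' one.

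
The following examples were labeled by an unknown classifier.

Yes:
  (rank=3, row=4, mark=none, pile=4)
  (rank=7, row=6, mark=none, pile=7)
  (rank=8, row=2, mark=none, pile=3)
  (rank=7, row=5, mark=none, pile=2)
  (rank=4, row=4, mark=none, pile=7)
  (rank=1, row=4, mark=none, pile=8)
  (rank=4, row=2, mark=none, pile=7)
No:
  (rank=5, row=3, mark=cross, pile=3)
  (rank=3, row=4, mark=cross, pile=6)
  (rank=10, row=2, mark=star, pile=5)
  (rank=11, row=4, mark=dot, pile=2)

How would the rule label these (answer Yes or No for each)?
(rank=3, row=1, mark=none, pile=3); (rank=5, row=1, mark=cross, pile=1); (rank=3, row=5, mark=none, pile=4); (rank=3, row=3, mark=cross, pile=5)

Yes, No, Yes, No

All 'Yes' examples share one property — mark is none — and every 'No' example lacks it.
(rank=3, row=1, mark=none, pile=3): Yes (mark is none). (rank=5, row=1, mark=cross, pile=1): No (mark is cross). (rank=3, row=5, mark=none, pile=4): Yes (mark is none). (rank=3, row=3, mark=cross, pile=5): No (mark is cross).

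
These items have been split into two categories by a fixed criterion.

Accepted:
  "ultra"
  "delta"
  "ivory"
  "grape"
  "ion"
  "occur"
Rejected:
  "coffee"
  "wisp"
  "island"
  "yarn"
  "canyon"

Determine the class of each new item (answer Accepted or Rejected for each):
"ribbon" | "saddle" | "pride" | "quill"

Rejected, Rejected, Accepted, Accepted

Every 'Accepted' example satisfies: odd length. None of the 'Rejected' examples do.
"ribbon" → length 6 → Rejected.
"saddle" → length 6 → Rejected.
"pride" → length 5 → Accepted.
"quill" → length 5 → Accepted.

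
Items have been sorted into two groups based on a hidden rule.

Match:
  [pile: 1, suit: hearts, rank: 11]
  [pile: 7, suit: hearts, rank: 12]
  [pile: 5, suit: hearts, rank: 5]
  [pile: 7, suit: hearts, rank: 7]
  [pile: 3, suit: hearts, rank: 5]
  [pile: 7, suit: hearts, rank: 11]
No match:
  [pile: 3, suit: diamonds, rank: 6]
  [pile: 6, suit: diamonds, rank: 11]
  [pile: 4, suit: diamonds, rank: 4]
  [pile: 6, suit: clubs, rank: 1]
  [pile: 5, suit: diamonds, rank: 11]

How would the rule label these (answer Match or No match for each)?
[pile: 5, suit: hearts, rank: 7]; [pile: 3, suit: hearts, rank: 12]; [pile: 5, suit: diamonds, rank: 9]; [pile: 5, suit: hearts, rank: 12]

Match, Match, No match, Match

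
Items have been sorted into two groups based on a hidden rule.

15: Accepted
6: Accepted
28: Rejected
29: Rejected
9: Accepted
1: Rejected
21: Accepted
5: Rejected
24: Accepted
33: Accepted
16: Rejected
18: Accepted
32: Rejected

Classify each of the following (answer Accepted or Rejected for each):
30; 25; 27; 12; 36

Accepted, Rejected, Accepted, Accepted, Accepted

Rule: multiple of 3. This holds for each 'Accepted' example and fails for each 'Rejected' one.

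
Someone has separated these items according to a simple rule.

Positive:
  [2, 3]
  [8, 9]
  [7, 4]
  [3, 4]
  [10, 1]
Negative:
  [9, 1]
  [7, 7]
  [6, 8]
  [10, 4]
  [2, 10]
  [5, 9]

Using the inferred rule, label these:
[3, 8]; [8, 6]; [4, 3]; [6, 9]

Positive, Negative, Positive, Positive

'Positive' ⟺ sum is odd.
Positive: [3, 8], since 3+8 = 11. Negative: [8, 6], since 8+6 = 14. Positive: [4, 3], since 4+3 = 7. Positive: [6, 9], since 6+9 = 15.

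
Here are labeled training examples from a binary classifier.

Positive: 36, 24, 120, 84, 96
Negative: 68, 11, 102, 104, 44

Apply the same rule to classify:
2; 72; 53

Negative, Positive, Negative

Rule: multiple of 12. This holds for each 'Positive' example and fails for each 'Negative' one.
2 — 2 = 12·0 + 2, hence Negative. 72 — 72 = 12·6, hence Positive. 53 — 53 = 12·4 + 5, hence Negative.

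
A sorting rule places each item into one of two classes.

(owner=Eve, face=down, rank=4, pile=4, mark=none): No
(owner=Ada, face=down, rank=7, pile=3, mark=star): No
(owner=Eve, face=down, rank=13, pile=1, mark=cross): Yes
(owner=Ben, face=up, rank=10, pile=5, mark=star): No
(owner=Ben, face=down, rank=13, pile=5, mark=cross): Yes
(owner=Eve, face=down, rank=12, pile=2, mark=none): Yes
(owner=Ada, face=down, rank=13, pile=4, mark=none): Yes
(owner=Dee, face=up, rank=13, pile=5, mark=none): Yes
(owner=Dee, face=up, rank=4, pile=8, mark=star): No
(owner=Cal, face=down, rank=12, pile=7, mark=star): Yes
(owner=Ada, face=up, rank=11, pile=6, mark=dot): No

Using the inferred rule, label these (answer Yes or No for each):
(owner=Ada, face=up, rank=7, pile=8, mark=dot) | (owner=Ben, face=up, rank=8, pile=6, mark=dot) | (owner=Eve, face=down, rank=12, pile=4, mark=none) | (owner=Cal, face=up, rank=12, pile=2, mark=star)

Rule: rank ≥ 12. This holds for each 'Yes' example and fails for each 'No' one.
(owner=Ada, face=up, rank=7, pile=8, mark=dot) — rank = 7, hence No.
(owner=Ben, face=up, rank=8, pile=6, mark=dot) — rank = 8, hence No.
(owner=Eve, face=down, rank=12, pile=4, mark=none) — rank = 12, hence Yes.
(owner=Cal, face=up, rank=12, pile=2, mark=star) — rank = 12, hence Yes.

No, No, Yes, Yes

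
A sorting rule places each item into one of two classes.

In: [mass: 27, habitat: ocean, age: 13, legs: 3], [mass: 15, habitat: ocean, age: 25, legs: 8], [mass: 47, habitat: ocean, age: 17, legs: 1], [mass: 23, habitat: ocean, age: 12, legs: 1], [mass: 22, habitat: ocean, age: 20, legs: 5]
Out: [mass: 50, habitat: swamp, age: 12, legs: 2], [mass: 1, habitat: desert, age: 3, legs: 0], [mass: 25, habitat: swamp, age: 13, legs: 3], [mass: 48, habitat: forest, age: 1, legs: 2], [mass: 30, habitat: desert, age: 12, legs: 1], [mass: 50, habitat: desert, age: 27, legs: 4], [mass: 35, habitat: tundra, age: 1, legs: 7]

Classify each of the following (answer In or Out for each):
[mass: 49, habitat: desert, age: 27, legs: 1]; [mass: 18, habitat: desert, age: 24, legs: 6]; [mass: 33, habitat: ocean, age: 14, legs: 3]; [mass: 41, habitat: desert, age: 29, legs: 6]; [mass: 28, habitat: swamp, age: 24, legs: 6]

Looking at the examples, the only property every 'In' case has and every 'Out' case lacks is: habitat is ocean.
[mass: 49, habitat: desert, age: 27, legs: 1]: Out (habitat is desert).
[mass: 18, habitat: desert, age: 24, legs: 6]: Out (habitat is desert).
[mass: 33, habitat: ocean, age: 14, legs: 3]: In (habitat is ocean).
[mass: 41, habitat: desert, age: 29, legs: 6]: Out (habitat is desert).
[mass: 28, habitat: swamp, age: 24, legs: 6]: Out (habitat is swamp).

Out, Out, In, Out, Out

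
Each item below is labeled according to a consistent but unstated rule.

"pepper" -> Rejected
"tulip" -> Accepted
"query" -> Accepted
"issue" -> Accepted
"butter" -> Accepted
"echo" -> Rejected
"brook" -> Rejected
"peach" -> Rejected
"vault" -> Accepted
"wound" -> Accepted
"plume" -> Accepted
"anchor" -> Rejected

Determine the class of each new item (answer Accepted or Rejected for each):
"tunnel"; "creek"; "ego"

Accepted, Rejected, Rejected

The simplest hypothesis consistent with all the labels is: contains 'u'.
Accepted: "tunnel", since has 'u'.
Rejected: "creek", since no 'u'.
Rejected: "ego", since no 'u'.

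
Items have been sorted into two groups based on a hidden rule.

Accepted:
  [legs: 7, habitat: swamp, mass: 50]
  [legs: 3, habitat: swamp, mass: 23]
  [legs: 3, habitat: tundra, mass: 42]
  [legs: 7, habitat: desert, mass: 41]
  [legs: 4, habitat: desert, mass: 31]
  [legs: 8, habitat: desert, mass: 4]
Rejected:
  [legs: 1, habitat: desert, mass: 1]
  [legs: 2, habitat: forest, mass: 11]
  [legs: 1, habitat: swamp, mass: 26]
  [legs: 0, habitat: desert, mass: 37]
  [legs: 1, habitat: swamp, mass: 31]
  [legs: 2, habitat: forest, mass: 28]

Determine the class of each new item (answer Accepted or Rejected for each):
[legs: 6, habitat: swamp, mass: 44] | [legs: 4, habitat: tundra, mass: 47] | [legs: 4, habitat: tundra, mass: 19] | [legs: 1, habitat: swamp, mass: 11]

Accepted, Accepted, Accepted, Rejected

All 'Accepted' examples share one property — legs ≥ 3 — and every 'Rejected' example lacks it.
Accepted: [legs: 6, habitat: swamp, mass: 44], since legs = 6.
Accepted: [legs: 4, habitat: tundra, mass: 47], since legs = 4.
Accepted: [legs: 4, habitat: tundra, mass: 19], since legs = 4.
Rejected: [legs: 1, habitat: swamp, mass: 11], since legs = 1.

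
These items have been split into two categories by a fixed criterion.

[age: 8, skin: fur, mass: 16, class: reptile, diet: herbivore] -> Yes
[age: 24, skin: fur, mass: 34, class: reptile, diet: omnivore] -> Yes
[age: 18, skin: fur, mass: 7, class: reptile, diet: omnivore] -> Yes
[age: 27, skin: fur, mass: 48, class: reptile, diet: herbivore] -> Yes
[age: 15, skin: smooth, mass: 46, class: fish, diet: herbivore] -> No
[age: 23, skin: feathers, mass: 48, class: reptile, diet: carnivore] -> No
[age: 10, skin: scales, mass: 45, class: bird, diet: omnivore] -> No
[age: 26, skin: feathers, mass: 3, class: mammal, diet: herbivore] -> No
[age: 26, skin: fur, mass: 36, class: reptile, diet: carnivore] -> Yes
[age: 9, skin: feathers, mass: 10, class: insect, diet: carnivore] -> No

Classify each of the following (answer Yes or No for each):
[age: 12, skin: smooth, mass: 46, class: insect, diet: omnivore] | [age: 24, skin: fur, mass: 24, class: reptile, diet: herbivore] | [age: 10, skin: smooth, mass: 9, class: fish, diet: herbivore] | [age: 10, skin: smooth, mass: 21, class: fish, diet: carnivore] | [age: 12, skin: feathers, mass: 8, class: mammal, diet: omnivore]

One predicate separates the groups cleanly: skin is fur.
[age: 12, skin: smooth, mass: 46, class: insect, diet: omnivore] → skin is smooth → No. [age: 24, skin: fur, mass: 24, class: reptile, diet: herbivore] → skin is fur → Yes. [age: 10, skin: smooth, mass: 9, class: fish, diet: herbivore] → skin is smooth → No. [age: 10, skin: smooth, mass: 21, class: fish, diet: carnivore] → skin is smooth → No. [age: 12, skin: feathers, mass: 8, class: mammal, diet: omnivore] → skin is feathers → No.

No, Yes, No, No, No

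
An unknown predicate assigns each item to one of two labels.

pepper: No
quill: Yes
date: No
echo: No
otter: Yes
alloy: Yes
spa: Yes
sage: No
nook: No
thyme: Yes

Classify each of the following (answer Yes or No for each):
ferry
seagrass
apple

Yes, No, Yes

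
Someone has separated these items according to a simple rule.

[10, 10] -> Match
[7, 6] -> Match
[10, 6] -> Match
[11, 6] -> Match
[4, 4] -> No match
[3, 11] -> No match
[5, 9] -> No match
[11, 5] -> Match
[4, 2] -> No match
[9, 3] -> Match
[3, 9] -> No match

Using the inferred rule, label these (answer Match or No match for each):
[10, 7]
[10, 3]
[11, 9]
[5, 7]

The common property of the 'Match' items is: first ≥ 6. No 'No match' item has it.
Match: [10, 7], since first 10. Match: [10, 3], since first 10. Match: [11, 9], since first 11. No match: [5, 7], since first 5.

Match, Match, Match, No match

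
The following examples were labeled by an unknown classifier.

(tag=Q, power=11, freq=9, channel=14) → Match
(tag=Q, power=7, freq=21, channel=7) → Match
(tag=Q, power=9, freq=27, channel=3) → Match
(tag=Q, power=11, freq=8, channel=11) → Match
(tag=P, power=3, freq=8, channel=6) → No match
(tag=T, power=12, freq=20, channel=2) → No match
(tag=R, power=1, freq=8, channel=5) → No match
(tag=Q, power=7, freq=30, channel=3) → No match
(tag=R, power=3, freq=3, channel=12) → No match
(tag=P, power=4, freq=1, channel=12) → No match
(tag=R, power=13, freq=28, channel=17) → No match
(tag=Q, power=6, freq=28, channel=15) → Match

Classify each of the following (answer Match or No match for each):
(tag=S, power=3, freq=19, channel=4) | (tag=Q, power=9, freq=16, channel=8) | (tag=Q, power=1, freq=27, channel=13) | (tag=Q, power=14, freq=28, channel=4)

No match, Match, Match, Match

The common property of the 'Match' items is: tag is Q AND freq ≤ 28. No 'No match' item has it.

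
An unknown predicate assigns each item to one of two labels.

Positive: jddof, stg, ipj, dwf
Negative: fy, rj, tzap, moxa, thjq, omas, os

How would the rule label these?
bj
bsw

The rule appears to be: odd length.
bj: length 2 — fails this test, so Negative.
bsw: length 3 — meets the rule, so Positive.

Negative, Positive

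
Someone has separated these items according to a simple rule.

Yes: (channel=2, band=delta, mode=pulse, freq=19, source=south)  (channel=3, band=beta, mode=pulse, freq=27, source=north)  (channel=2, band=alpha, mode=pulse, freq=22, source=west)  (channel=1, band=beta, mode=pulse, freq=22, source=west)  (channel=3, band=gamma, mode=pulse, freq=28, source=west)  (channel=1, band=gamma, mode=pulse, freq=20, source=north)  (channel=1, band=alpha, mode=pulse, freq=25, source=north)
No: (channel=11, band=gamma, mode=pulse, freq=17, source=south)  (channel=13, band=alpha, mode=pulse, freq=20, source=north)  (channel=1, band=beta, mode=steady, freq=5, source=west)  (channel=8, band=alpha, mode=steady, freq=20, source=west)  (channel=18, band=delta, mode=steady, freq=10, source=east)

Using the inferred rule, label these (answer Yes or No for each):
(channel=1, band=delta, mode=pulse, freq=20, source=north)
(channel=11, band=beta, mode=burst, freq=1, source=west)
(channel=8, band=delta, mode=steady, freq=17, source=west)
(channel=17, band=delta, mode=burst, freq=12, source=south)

Yes, No, No, No

Rule: mode is pulse AND channel ≤ 3. This holds for each 'Yes' example and fails for each 'No' one.
(channel=1, band=delta, mode=pulse, freq=20, source=north) — mode is pulse, channel = 1, hence Yes.
(channel=11, band=beta, mode=burst, freq=1, source=west) — mode is burst, channel = 11, hence No.
(channel=8, band=delta, mode=steady, freq=17, source=west) — mode is steady, channel = 8, hence No.
(channel=17, band=delta, mode=burst, freq=12, source=south) — mode is burst, channel = 17, hence No.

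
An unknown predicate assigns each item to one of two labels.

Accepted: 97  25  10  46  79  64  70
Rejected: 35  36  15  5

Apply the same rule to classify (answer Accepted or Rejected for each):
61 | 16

Accepted, Accepted

The rule appears to be: ≡ 1 (mod 3).
61: 61 mod 3 = 1, meets the rule → Accepted. 16: 16 mod 3 = 1, meets the rule → Accepted.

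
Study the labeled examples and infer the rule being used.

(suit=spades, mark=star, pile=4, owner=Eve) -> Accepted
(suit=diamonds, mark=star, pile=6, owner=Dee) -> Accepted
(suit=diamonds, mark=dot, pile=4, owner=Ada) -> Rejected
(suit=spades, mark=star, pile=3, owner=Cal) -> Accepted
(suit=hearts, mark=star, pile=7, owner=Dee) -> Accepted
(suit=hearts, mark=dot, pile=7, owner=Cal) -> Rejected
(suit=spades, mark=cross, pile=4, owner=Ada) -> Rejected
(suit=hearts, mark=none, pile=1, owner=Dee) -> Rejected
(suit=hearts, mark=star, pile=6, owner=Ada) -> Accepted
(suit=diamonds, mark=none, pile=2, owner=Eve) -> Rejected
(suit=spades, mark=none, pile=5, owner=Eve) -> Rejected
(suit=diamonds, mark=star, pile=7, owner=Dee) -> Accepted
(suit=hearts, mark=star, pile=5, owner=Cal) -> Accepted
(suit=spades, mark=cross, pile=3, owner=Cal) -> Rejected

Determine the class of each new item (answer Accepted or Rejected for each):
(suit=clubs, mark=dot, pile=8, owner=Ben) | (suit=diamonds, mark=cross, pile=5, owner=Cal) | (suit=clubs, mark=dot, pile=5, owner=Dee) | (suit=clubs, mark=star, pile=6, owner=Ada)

Rejected, Rejected, Rejected, Accepted

The common property of the 'Accepted' items is: mark is star. No 'Rejected' item has it.
(suit=clubs, mark=dot, pile=8, owner=Ben): mark is dot — does not fit, so Rejected. (suit=diamonds, mark=cross, pile=5, owner=Cal): mark is cross — does not fit, so Rejected. (suit=clubs, mark=dot, pile=5, owner=Dee): mark is dot — does not fit, so Rejected. (suit=clubs, mark=star, pile=6, owner=Ada): mark is star — satisfies this, so Accepted.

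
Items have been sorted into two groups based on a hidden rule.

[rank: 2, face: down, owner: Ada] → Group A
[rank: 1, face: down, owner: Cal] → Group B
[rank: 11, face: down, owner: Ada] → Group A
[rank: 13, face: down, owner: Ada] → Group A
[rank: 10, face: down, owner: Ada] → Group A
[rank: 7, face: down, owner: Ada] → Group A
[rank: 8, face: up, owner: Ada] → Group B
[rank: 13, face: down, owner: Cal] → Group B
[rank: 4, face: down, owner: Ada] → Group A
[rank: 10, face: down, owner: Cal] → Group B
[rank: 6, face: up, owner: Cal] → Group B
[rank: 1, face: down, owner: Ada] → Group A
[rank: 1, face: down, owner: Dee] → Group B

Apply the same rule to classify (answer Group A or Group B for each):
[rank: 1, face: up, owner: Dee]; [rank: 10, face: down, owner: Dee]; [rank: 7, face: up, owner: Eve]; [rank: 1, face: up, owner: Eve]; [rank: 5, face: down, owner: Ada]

Group B, Group B, Group B, Group B, Group A

The simplest hypothesis consistent with all the labels is: face is down AND owner is Ada.
[rank: 1, face: up, owner: Dee]: Group B (face is up, owner is Dee). [rank: 10, face: down, owner: Dee]: Group B (face is down, owner is Dee). [rank: 7, face: up, owner: Eve]: Group B (face is up, owner is Eve). [rank: 1, face: up, owner: Eve]: Group B (face is up, owner is Eve). [rank: 5, face: down, owner: Ada]: Group A (face is down, owner is Ada).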